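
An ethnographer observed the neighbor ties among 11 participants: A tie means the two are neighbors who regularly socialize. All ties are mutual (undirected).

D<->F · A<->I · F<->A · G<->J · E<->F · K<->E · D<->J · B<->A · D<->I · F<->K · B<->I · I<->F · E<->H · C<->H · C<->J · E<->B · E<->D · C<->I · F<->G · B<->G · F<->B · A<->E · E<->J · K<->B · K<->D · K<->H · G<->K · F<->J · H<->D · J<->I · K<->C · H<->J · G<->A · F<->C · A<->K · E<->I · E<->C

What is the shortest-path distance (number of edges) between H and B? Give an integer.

2

One shortest route is H – E – B, which uses 2 edges, and H and B are not directly tied, so nothing shorter exists. So d(H,B) = 2.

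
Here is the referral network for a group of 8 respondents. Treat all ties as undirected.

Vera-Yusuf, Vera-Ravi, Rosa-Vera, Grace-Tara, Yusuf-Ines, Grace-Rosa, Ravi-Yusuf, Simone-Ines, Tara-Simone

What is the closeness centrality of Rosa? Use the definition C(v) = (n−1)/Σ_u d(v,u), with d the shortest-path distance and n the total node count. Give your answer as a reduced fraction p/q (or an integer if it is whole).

1/2

Distances from Rosa: Grace:1, Ines:3, Ravi:2, Simone:3, Tara:2, Vera:1, Yusuf:2. Sum = 14.
n = 8, so closeness = 7/14 = 1/2.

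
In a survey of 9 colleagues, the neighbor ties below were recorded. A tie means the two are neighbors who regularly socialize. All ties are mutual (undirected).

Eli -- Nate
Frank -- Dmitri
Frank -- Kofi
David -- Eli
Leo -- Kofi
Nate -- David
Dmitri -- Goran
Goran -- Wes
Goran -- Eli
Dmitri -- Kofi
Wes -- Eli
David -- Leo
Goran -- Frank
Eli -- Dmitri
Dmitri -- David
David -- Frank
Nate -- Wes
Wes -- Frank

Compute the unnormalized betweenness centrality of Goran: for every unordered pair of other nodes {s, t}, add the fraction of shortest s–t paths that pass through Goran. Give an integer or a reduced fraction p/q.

7/12

Pairs whose geodesics pass through Goran — Frank–Eli: 1/4; Wes–Dmitri: 1/3.
All other pairs contribute 0.
Summing the contributions gives betweenness(Goran) = 7/12.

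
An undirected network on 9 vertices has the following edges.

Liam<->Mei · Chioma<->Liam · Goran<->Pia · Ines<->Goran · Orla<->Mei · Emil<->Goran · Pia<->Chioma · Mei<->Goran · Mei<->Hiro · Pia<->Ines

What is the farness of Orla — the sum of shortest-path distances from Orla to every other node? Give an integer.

Distances from Orla: Chioma:3, Emil:3, Goran:2, Hiro:2, Ines:3, Liam:2, Mei:1, Pia:3.
Sum = 3 + 3 + 2 + 2 + 3 + 2 + 1 + 3 = 19.

19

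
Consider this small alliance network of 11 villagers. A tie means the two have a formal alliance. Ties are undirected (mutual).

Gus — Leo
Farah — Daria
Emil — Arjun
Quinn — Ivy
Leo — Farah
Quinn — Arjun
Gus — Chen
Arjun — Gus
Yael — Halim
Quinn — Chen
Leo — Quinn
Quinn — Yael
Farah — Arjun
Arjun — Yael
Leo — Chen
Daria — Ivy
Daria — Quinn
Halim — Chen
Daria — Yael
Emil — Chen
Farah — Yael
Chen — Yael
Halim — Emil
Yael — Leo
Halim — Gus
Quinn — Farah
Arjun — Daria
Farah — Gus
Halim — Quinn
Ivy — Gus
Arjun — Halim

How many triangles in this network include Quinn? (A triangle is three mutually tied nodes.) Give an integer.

Quinn's neighbors: Arjun, Chen, Daria, Farah, Halim, Ivy, Leo, and Yael.
Neighbor pairs that are themselves tied: Quinn–Arjun–Daria; Quinn–Arjun–Farah; Quinn–Arjun–Halim; Quinn–Arjun–Yael; Quinn–Chen–Halim; Quinn–Chen–Leo; Quinn–Chen–Yael; Quinn–Daria–Farah; Quinn–Daria–Ivy; Quinn–Daria–Yael; Quinn–Farah–Leo; Quinn–Farah–Yael; Quinn–Halim–Yael; Quinn–Leo–Yael. Each forms one triangle with Quinn, for 14 in total.

14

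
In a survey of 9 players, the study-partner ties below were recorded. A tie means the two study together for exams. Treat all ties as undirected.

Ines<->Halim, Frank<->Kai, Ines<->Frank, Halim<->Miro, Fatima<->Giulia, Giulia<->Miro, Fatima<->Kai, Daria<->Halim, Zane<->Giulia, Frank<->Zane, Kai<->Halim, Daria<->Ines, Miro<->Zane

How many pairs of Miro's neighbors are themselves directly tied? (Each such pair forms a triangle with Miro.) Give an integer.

Miro's neighbors: Giulia, Halim, and Zane.
Neighbor pairs that are themselves tied: Miro–Giulia–Zane. Each forms one triangle with Miro, for 1 in total.

1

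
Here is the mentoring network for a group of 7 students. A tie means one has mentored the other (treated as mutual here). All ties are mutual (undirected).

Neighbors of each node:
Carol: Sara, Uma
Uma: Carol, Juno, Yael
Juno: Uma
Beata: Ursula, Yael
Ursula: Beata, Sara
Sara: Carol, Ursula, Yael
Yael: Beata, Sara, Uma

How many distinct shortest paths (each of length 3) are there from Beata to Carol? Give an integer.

The shortest distance is 3. The length-3 paths are: Beata–Ursula–Sara–Carol; Beata–Yael–Sara–Carol; Beata–Yael–Uma–Carol.
That gives 3 distinct shortest paths.

3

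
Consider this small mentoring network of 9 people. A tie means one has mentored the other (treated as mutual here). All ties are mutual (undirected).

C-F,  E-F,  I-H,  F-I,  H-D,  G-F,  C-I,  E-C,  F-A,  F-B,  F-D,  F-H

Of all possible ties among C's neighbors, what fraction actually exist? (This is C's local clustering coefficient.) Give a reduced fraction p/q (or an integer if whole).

C's neighbors: E, F, and I (k = 3).
Possible neighbor pairs: C(3,2) = 3. Edges among them: E–F, F–I → e = 2.
Clustering(C) = 2/3.

2/3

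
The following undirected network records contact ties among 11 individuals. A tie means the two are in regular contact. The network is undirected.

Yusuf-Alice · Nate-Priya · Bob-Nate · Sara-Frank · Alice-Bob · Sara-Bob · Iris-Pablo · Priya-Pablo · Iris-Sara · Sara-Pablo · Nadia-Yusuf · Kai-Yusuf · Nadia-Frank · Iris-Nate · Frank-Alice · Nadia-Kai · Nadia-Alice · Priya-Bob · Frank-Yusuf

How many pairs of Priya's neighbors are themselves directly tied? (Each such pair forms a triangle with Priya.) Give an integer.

Priya's neighbors: Bob, Nate, and Pablo.
Neighbor pairs that are themselves tied: Priya–Bob–Nate. Each forms one triangle with Priya, for 1 in total.

1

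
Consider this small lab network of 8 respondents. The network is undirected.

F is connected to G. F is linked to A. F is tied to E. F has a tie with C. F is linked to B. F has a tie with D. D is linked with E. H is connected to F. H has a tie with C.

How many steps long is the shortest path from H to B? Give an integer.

One shortest route is H – F – B, which uses 2 edges, and H and B are not directly tied, so nothing shorter exists. So d(H,B) = 2.

2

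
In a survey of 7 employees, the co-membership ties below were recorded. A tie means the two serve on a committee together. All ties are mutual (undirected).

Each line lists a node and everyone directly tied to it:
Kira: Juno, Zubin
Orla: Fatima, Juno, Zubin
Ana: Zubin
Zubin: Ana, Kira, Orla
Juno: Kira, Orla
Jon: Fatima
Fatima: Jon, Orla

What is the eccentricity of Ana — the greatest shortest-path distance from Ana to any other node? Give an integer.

4

Distances from Ana: Fatima:3, Jon:4, Juno:3, Kira:2, Orla:2, Zubin:1.
The largest is 4 (to Jon), so the eccentricity of Ana is 4.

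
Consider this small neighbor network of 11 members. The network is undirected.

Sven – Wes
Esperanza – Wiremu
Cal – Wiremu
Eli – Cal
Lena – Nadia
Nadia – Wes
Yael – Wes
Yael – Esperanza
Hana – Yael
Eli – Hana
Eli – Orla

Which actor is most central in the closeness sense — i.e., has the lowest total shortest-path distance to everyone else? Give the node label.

Yael

Farness (sum of distances to all others) for each node — Cal:31, Eli:26, Esperanza:25, Hana:23, Lena:39, Nadia:30, Orla:35, Sven:32, Wes:23, Wiremu:28, Yael:20.
The smallest farness is 20, for Yael, so Yael has the highest closeness.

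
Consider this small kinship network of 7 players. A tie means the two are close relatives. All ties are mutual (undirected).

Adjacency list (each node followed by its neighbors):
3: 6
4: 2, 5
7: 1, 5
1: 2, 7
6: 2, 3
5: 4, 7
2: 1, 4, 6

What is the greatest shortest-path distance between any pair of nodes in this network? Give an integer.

4

Eccentricity of each node (its greatest distance to any other): 1:3, 2:2, 3:4, 4:3, 5:4, 6:3, 7:4.
The maximum eccentricity is 4, realized for instance by the pair 3–5 via 3 – 6 – 2 – 4 – 5. So the diameter is 4.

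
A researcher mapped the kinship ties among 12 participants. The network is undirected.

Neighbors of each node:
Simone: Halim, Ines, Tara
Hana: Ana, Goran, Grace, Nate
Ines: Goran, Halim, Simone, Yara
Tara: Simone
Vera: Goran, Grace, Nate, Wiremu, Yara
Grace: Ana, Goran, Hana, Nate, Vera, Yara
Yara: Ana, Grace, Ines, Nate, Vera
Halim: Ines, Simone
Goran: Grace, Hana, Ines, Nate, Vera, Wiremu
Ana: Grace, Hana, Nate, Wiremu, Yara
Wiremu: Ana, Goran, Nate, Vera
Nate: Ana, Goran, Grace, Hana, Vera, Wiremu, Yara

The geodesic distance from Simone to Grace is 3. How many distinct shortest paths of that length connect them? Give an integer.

The shortest distance is 3. The length-3 paths are: Simone–Ines–Goran–Grace; Simone–Ines–Yara–Grace.
That gives 2 distinct shortest paths.

2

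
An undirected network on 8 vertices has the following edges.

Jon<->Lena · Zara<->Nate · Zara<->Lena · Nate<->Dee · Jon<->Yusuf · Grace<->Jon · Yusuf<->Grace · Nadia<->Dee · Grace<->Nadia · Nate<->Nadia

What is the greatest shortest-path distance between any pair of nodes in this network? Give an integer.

3

Eccentricity of each node (its greatest distance to any other): Dee:3, Grace:3, Jon:3, Lena:3, Nadia:3, Nate:3, Yusuf:3, Zara:3.
The maximum eccentricity is 3, realized for instance by the pair Jon–Nate via Jon – Lena – Zara – Nate. So the diameter is 3.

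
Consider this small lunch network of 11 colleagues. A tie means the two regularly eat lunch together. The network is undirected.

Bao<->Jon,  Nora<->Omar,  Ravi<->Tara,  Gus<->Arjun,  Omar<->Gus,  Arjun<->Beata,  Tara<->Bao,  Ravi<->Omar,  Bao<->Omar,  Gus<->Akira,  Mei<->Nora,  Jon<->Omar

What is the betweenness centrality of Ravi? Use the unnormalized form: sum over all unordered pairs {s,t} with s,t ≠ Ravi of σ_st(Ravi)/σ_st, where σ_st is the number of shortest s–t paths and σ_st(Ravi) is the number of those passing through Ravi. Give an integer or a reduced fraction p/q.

7/2

Pairs whose geodesics pass through Ravi — Nora–Tara: 1/2; Omar–Tara: 1/2; Gus–Tara: 1/2; Arjun–Tara: 1/2; Beata–Tara: 1/2; Tara–Akira: 1/2; Tara–Mei: 1/2.
All other pairs contribute 0.
Summing the contributions gives betweenness(Ravi) = 7/2.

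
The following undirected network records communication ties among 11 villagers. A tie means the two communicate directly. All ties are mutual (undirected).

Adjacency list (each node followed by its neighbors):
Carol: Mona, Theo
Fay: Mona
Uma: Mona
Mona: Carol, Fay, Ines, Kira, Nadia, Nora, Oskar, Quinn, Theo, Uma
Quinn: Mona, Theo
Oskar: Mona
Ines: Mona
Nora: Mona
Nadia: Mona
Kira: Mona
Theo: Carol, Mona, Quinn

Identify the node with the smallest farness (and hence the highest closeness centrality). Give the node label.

Mona

Farness (sum of distances to all others) for each node — Carol:18, Fay:19, Ines:19, Kira:19, Mona:10, Nadia:19, Nora:19, Oskar:19, Quinn:18, Theo:17, Uma:19.
The smallest farness is 10, for Mona, so Mona has the highest closeness.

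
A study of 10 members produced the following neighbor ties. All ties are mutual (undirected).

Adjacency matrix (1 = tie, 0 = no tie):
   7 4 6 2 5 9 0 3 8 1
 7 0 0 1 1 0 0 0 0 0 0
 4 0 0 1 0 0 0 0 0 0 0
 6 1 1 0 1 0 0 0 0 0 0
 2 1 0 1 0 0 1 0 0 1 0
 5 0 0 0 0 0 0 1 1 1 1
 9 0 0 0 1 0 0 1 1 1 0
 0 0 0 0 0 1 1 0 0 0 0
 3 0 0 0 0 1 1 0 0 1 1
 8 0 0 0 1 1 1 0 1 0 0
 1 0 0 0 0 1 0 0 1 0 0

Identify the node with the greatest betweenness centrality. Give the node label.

2

Unnormalized betweenness of each node: 0:1/3, 1:0, 2:18, 3:9/2, 4:0, 5:23/6, 6:8, 7:0, 8:9, 9:25/3.
2 has the largest value, 18, making it the main broker — the node through which the most shortest paths run.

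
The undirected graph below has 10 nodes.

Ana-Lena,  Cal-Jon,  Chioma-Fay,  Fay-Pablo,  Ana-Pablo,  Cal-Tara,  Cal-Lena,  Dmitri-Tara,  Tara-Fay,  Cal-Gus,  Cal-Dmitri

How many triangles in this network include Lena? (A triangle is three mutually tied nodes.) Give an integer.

Lena's neighbors are Ana and Cal, but none of them are tied to each other, so no triangle contains Lena.

0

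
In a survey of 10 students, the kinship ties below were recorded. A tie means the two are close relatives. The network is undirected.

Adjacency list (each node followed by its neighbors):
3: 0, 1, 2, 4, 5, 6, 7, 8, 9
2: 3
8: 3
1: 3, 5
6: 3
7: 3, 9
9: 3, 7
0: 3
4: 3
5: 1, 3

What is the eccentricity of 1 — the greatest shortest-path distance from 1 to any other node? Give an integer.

2

Distances from 1: 0:2, 2:2, 3:1, 4:2, 5:1, 6:2, 7:2, 8:2, 9:2.
The largest is 2 (to 0, 2, 7, 6, 8, 9, and 4), so the eccentricity of 1 is 2.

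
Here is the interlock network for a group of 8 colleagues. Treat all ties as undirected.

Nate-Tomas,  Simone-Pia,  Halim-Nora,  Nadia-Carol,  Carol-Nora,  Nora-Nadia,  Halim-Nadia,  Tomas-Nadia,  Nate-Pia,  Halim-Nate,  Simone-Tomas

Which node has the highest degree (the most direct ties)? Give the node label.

Nadia

Degrees — Carol:2, Halim:3, Nadia:4, Nate:3, Nora:3, Pia:2, Simone:2, Tomas:3.
The maximum is 4, attained only by Nadia.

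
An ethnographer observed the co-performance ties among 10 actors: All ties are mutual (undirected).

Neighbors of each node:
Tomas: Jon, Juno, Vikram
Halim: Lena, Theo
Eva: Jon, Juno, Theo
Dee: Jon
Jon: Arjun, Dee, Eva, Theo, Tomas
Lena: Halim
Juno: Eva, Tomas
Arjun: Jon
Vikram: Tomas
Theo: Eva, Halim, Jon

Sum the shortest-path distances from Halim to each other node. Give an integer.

22

Distances from Halim: Arjun:3, Dee:3, Eva:2, Jon:2, Juno:3, Lena:1, Theo:1, Tomas:3, Vikram:4.
Sum = 3 + 3 + 2 + 2 + 3 + 1 + 1 + 3 + 4 = 22.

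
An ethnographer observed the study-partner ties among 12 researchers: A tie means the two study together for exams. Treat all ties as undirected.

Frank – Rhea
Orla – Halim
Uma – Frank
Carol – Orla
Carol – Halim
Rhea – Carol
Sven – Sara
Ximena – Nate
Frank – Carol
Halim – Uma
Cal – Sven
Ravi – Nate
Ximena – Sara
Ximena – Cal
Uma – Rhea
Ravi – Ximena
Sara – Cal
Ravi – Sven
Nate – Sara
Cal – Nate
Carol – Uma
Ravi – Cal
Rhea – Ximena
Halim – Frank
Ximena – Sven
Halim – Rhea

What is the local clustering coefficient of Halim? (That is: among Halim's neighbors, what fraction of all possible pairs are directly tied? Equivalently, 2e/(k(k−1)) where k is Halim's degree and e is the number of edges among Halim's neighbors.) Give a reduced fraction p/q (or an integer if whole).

7/10

Halim's neighbors: Carol, Frank, Orla, Rhea, and Uma (k = 5).
Possible neighbor pairs: C(5,2) = 10. Edges among them: Carol–Frank, Carol–Orla, Carol–Rhea, Carol–Uma, Frank–Rhea, Frank–Uma, Rhea–Uma → e = 7.
Clustering(Halim) = 7/10.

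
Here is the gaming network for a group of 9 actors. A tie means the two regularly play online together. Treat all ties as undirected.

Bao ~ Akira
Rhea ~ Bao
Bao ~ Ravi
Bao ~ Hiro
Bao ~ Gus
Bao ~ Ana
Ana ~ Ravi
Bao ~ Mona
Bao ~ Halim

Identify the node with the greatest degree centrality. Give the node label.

Degrees — Akira:1, Ana:2, Bao:8, Gus:1, Halim:1, Hiro:1, Mona:1, Ravi:2, Rhea:1.
The maximum is 8, attained only by Bao.

Bao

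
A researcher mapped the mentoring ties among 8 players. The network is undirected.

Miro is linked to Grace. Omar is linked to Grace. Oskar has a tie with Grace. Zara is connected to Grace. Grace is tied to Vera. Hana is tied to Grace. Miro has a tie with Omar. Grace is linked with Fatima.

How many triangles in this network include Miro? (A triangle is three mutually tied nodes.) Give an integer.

1

Miro's neighbors: Grace and Omar.
Neighbor pairs that are themselves tied: Miro–Grace–Omar. Each forms one triangle with Miro, for 1 in total.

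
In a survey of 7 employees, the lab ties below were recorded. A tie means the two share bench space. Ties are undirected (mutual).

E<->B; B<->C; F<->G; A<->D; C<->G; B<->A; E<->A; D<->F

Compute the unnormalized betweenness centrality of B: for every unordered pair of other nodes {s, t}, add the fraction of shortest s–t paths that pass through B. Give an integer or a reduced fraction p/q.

Pairs whose geodesics pass through B — A–C: 1; A–G: 1/2; E–C: 1; E–G: 1; C–D: 1/2.
All other pairs contribute 0.
Summing the contributions gives betweenness(B) = 4.

4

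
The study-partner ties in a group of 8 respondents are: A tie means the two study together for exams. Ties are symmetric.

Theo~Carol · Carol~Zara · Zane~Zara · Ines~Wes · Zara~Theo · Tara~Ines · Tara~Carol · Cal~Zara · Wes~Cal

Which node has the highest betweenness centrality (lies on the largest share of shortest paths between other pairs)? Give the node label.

Zara

Unnormalized betweenness of each node: Cal:9/2, Carol:11/2, Ines:2, Tara:7/2, Theo:0, Wes:5/2, Zane:0, Zara:10.
Zara has the largest value, 10, making it the main broker — the node through which the most shortest paths run.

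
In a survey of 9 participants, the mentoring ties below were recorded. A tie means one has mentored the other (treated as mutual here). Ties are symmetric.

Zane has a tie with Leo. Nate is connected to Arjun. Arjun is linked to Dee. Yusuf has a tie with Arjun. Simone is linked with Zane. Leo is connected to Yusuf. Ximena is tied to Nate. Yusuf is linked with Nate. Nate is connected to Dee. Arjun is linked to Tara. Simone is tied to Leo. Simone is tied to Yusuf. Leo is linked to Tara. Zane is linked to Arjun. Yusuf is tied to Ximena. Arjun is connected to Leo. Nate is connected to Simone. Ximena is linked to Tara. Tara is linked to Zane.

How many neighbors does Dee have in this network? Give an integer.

Dee is directly tied to Arjun and Nate. That is 2 neighbors, so the degree of Dee is 2.

2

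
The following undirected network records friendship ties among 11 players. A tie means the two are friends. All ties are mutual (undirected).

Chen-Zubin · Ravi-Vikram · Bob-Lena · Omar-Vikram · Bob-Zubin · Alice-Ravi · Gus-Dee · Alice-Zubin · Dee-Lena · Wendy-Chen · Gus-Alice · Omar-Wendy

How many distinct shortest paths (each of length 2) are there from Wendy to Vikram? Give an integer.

The shortest distance is 2, and the only length-2 path is Wendy–Omar–Vikram. So there is exactly 1 shortest path.

1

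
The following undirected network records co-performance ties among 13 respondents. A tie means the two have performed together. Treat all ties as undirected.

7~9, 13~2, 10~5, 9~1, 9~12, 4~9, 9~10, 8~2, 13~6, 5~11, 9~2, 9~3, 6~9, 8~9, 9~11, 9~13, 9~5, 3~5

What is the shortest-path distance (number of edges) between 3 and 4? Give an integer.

2

One shortest route is 3 – 9 – 4, which uses 2 edges, and 3 and 4 are not directly tied, so nothing shorter exists. So d(3,4) = 2.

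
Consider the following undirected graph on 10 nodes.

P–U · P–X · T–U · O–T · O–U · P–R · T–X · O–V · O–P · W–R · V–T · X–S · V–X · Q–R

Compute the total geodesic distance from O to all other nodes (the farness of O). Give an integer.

17

Distances from O: P:1, Q:3, R:2, S:3, T:1, U:1, V:1, W:3, X:2.
Sum = 1 + 3 + 2 + 3 + 1 + 1 + 1 + 3 + 2 = 17.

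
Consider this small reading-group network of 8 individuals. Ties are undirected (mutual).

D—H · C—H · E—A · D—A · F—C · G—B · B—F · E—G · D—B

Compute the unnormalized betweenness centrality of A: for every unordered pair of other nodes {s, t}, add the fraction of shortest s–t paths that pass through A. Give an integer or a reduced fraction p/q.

Pairs whose geodesics pass through A — C–E: 1/2; E–D: 1; E–H: 1.
All other pairs contribute 0.
Summing the contributions gives betweenness(A) = 5/2.

5/2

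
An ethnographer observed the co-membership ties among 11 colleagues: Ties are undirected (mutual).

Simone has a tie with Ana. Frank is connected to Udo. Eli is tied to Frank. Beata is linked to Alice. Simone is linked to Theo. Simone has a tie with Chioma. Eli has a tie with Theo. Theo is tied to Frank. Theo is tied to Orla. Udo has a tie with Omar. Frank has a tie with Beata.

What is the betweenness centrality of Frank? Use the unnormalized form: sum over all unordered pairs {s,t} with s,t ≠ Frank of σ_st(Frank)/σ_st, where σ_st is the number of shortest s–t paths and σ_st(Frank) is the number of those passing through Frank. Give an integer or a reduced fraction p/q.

28

Pairs whose geodesics pass through Frank — Omar–Alice: 1; Omar–Chioma: 1; Omar–Eli: 1; Omar–Theo: 1; Omar–Orla: 1; Omar–Simone: 1; Omar–Ana: 1; Omar–Beata: 1; Alice–Chioma: 1; Alice–Eli: 1; Alice–Theo: 1; Alice–Orla: 1; Alice–Simone: 1; Alice–Udo: 1 … (+14 more pairs).
All other pairs contribute 0.
Summing the contributions gives betweenness(Frank) = 28.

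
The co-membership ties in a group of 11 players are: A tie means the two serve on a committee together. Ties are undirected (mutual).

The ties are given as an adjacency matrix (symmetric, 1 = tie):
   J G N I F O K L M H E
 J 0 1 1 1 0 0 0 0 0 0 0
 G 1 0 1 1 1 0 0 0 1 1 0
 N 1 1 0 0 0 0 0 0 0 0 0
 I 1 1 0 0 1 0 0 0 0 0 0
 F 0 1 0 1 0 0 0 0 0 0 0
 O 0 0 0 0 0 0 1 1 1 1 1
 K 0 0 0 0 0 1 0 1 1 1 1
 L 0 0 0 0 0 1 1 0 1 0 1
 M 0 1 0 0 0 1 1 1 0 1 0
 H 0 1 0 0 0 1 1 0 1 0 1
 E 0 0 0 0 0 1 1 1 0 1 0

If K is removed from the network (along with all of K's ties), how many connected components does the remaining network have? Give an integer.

K's neighbors (E, H, L, M, and O) remain reachable from one another through other ties, so the rest of the network stays in one piece.

1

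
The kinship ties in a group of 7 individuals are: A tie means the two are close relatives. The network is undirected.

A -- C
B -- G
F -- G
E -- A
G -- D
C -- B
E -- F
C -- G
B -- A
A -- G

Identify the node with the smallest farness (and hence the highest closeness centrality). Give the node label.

Farness (sum of distances to all others) for each node — A:8, B:9, C:9, D:12, E:11, F:10, G:7.
The smallest farness is 7, for G, so G has the highest closeness.

G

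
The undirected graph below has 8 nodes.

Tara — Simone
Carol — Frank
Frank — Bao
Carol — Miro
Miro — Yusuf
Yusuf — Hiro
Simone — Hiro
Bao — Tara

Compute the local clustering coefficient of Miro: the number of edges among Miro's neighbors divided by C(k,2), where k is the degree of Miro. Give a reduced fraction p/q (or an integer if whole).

0

Miro's neighbors: Carol and Yusuf (k = 2).
Possible neighbor pairs: C(2,2) = 1. Edges among them: none → e = 0.
Clustering(Miro) = 0/1.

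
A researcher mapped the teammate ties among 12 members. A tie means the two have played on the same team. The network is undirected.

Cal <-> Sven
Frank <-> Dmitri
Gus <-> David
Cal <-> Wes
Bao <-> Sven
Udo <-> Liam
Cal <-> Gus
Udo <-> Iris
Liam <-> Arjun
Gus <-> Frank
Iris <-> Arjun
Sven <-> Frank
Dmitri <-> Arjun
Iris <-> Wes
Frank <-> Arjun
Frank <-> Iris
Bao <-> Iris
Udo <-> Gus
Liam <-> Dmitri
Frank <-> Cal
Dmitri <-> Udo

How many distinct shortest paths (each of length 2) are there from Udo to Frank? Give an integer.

The shortest distance is 2. The length-2 paths are: Udo–Dmitri–Frank; Udo–Iris–Frank; Udo–Gus–Frank.
That gives 3 distinct shortest paths.

3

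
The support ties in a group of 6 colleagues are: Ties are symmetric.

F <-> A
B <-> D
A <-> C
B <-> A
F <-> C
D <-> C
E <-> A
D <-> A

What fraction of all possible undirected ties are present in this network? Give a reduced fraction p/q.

There are 8 edges and 6 nodes, so the maximum possible is C(6,2) = 15.
Density = 8/15.

8/15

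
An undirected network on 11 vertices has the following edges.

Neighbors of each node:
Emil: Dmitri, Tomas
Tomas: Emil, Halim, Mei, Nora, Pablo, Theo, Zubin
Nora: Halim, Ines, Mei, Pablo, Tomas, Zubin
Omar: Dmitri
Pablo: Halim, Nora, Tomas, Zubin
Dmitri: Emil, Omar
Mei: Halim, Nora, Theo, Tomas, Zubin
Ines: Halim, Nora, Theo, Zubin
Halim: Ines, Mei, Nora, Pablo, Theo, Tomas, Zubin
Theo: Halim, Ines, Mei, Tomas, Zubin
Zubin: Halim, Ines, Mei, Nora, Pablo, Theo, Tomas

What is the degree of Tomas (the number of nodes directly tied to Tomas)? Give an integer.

7

Tomas is directly tied to Emil, Halim, Mei, Nora, Pablo, Theo, and Zubin. That is 7 neighbors, so the degree of Tomas is 7.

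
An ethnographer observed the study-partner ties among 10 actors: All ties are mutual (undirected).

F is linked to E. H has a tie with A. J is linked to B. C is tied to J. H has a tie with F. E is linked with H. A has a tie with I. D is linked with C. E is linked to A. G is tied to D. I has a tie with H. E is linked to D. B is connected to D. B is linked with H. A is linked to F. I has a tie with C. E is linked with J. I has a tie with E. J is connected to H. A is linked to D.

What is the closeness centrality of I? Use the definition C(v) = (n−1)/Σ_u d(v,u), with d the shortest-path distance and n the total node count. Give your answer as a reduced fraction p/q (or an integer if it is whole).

Distances from I: A:1, B:2, C:1, D:2, E:1, F:2, G:3, H:1, J:2. Sum = 15.
n = 10, so closeness = 9/15 = 3/5.

3/5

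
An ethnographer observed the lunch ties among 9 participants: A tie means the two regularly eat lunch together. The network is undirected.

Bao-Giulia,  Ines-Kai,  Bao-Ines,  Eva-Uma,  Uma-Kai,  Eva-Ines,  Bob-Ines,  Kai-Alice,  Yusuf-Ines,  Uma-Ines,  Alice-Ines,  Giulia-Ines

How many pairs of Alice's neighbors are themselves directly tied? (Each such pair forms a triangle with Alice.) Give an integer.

Alice's neighbors: Ines and Kai.
Neighbor pairs that are themselves tied: Alice–Ines–Kai. Each forms one triangle with Alice, for 1 in total.

1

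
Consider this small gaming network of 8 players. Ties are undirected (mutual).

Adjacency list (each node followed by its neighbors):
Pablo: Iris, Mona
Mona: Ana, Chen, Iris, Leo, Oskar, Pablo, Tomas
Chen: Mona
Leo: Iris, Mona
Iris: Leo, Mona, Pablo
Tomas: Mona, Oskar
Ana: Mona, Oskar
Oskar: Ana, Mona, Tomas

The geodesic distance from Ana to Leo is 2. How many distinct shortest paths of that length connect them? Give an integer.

1

The shortest distance is 2, and the only length-2 path is Ana–Mona–Leo. So there is exactly 1 shortest path.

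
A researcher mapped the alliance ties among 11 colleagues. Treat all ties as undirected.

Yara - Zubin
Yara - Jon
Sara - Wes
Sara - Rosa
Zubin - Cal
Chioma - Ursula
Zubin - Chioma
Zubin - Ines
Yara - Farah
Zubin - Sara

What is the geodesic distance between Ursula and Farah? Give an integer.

4

One shortest route is Ursula – Chioma – Zubin – Yara – Farah, which uses 4 edges, and at distance 3 from Ursula we only reach {Cal, Ines, Sara, Yara}, which does not include Farah. So d(Ursula,Farah) = 4.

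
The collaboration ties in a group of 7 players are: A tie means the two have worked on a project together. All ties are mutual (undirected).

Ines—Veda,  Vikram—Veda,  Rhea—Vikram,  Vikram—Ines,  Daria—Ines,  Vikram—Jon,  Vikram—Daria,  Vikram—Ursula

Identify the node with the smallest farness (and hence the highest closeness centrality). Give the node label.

Vikram

Farness (sum of distances to all others) for each node — Daria:10, Ines:9, Jon:11, Rhea:11, Ursula:11, Veda:10, Vikram:6.
The smallest farness is 6, for Vikram, so Vikram has the highest closeness.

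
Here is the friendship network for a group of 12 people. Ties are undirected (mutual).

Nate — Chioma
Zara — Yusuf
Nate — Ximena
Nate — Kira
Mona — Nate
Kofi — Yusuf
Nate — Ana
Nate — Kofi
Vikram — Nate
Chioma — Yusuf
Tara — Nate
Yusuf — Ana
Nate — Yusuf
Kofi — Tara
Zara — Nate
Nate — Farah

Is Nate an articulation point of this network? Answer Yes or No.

Removing Nate leaves {Ana, Chioma, Kofi, Tara, Yusuf, and Zara} with no path to {Farah}, so the network splits into 6 components. Nate is a cut vertex.

Yes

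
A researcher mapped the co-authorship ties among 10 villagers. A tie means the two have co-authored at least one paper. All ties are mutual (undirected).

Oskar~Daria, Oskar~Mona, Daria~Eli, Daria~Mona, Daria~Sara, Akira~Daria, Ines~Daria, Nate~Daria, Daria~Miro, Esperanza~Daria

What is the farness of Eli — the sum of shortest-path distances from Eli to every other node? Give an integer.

17

Distances from Eli: Akira:2, Daria:1, Esperanza:2, Ines:2, Miro:2, Mona:2, Nate:2, Oskar:2, Sara:2.
Sum = 2 + 1 + 2 + 2 + 2 + 2 + 2 + 2 + 2 = 17.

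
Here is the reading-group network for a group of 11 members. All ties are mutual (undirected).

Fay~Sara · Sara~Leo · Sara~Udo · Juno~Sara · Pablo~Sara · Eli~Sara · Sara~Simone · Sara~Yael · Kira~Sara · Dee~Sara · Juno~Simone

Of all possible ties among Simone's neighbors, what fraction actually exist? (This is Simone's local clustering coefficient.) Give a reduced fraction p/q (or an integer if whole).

1

Simone's neighbors: Juno and Sara (k = 2).
Possible neighbor pairs: C(2,2) = 1. Edges among them: Juno–Sara → e = 1.
Clustering(Simone) = 1/1.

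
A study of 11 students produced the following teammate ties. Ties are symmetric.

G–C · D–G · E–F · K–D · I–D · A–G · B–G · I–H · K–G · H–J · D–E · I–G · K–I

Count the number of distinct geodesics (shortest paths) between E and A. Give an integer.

The shortest distance is 3, and the only length-3 path is E–D–G–A. So there is exactly 1 shortest path.

1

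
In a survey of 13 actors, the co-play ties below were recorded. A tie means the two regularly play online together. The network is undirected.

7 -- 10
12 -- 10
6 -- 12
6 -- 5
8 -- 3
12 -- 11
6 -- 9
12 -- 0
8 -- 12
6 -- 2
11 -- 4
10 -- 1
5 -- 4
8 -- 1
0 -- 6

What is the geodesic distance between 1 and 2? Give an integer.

4

One shortest route is 1 – 10 – 12 – 6 – 2, which uses 4 edges, and at distance 3 from 1 we only reach {0, 6, 11}, which does not include 2. So d(1,2) = 4.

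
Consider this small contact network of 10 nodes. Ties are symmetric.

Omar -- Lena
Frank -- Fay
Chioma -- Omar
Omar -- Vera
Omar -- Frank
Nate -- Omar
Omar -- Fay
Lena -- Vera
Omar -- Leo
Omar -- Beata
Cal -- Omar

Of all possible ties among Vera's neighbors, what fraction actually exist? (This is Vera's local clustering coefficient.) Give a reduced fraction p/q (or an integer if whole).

Vera's neighbors: Lena and Omar (k = 2).
Possible neighbor pairs: C(2,2) = 1. Edges among them: Lena–Omar → e = 1.
Clustering(Vera) = 1/1.

1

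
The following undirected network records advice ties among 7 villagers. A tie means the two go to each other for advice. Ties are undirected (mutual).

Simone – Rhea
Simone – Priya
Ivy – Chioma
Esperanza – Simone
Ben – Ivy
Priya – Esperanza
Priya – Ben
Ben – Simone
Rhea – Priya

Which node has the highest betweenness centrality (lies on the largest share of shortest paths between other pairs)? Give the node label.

Unnormalized betweenness of each node: Ben:8, Chioma:0, Esperanza:0, Ivy:5, Priya:7/2, Rhea:0, Simone:7/2.
Ben has the largest value, 8, making it the main broker — the node through which the most shortest paths run.

Ben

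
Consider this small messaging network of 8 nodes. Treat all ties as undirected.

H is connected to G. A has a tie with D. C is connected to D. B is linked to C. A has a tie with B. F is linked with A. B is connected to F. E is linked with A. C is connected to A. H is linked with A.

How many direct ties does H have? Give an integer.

H is directly tied to A and G. That is 2 neighbors, so the degree of H is 2.

2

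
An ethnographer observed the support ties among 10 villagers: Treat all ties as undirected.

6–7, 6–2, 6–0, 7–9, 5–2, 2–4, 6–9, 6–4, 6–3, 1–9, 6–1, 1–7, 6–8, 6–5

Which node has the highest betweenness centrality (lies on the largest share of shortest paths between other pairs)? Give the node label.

Unnormalized betweenness of each node: 0:0, 1:0, 2:1/2, 3:0, 4:0, 5:0, 6:61/2, 7:0, 8:0, 9:0.
6 has the largest value, 61/2, making it the main broker — the node through which the most shortest paths run.

6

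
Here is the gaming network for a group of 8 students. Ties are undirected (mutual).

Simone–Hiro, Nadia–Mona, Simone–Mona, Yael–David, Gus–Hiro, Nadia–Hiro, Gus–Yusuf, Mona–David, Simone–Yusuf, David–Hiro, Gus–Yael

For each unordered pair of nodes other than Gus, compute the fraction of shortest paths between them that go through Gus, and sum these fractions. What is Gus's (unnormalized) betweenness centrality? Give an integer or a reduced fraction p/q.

Pairs whose geodesics pass through Gus — Simone–Yael: 2/4; Yusuf–Yael: 1; Yusuf–David: 2/4; Yusuf–Nadia: 1/3; Yusuf–Hiro: 1/2; Yael–Nadia: 1/3; Yael–Hiro: 1/2.
All other pairs contribute 0.
Summing the contributions gives betweenness(Gus) = 11/3.

11/3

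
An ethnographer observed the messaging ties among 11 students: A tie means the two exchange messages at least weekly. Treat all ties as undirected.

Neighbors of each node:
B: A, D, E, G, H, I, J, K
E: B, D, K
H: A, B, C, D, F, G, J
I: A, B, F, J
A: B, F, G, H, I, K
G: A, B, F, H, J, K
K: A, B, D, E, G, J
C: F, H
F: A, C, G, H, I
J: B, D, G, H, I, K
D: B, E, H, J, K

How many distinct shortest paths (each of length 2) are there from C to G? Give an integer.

2

The shortest distance is 2. The length-2 paths are: C–F–G; C–H–G.
That gives 2 distinct shortest paths.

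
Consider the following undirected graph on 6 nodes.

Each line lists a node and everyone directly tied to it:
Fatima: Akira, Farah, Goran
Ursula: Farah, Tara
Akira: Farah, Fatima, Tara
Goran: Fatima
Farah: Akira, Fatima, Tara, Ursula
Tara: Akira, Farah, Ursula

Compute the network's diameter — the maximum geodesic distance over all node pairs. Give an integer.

3

Eccentricity of each node (its greatest distance to any other): Akira:2, Farah:2, Fatima:2, Goran:3, Tara:3, Ursula:3.
The maximum eccentricity is 3, realized for instance by the pair Ursula–Goran via Ursula – Farah – Fatima – Goran. So the diameter is 3.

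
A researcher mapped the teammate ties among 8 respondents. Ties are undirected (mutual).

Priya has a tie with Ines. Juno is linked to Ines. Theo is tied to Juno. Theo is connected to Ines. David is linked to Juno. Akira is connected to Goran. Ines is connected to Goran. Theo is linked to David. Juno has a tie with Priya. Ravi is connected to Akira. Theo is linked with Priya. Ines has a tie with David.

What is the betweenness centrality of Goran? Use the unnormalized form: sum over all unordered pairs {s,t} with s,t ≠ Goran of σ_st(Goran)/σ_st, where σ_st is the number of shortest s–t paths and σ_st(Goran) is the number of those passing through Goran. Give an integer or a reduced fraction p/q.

10

Pairs whose geodesics pass through Goran — Ravi–Juno: 1; Ravi–David: 1; Ravi–Priya: 1; Ravi–Ines: 1; Ravi–Theo: 1; Akira–Juno: 1; Akira–David: 1; Akira–Priya: 1; Akira–Ines: 1; Akira–Theo: 1.
All other pairs contribute 0.
Summing the contributions gives betweenness(Goran) = 10.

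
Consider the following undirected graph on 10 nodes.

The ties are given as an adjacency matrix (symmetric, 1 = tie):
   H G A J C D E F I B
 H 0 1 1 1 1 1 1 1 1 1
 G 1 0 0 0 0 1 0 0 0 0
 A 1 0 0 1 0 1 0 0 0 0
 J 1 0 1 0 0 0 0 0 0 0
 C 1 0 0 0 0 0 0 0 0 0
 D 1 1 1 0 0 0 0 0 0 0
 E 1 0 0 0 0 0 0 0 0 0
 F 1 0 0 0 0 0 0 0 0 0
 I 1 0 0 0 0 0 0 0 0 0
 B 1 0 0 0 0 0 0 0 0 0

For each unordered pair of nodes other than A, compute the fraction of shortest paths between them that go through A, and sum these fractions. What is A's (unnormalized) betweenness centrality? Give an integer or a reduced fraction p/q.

Pairs whose geodesics pass through A — J–D: 1/2.
All other pairs contribute 0.
Summing the contributions gives betweenness(A) = 1/2.

1/2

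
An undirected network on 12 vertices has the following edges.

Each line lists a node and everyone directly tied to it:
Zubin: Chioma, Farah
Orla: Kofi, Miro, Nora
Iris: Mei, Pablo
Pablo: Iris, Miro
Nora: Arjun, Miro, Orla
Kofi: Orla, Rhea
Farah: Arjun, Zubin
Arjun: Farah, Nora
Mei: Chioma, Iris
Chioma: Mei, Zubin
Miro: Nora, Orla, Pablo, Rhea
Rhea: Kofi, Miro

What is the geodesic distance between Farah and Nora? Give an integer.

One shortest route is Farah – Arjun – Nora, which uses 2 edges, and Farah and Nora are not directly tied, so nothing shorter exists. So d(Farah,Nora) = 2.

2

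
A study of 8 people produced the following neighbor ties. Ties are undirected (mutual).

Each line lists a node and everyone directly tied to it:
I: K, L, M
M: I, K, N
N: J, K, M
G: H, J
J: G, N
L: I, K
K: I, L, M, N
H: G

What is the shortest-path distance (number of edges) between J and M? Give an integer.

One shortest route is J – N – M, which uses 2 edges, and J and M are not directly tied, so nothing shorter exists. So d(J,M) = 2.

2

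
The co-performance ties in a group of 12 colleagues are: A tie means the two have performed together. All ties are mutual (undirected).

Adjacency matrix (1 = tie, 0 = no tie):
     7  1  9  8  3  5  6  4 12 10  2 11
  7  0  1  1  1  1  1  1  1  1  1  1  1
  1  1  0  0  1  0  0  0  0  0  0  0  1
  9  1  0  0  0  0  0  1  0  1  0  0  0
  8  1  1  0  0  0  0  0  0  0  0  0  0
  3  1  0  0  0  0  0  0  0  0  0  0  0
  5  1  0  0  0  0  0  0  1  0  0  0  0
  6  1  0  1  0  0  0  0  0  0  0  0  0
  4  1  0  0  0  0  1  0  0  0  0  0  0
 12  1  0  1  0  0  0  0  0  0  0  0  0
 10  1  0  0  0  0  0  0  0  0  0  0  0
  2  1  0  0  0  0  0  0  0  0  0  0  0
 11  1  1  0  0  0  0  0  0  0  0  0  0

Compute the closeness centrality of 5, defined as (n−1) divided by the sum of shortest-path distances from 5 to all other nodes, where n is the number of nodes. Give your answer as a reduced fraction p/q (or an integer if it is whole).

11/20

Distances from 5: 1:2, 2:2, 3:2, 4:1, 6:2, 7:1, 8:2, 9:2, 10:2, 11:2, 12:2. Sum = 20.
n = 12, so closeness = 11/20.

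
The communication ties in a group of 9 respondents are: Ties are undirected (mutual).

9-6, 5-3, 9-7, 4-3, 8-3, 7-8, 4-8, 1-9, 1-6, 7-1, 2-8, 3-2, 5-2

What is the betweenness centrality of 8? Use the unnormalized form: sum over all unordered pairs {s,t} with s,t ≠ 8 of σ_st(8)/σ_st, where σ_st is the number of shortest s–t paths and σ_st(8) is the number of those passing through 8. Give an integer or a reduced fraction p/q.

Pairs whose geodesics pass through 8 — 2–4: 1/2; 2–7: 1; 2–9: 1; 2–1: 1; 2–6: 2/2; 5–7: 2/2; 5–9: 2/2; 5–1: 2/2; 5–6: 4/4; 3–7: 1; 3–9: 1; 3–1: 1; 3–6: 2/2; 4–7: 1 … (+3 more pairs).
All other pairs contribute 0.
Summing the contributions gives betweenness(8) = 33/2.

33/2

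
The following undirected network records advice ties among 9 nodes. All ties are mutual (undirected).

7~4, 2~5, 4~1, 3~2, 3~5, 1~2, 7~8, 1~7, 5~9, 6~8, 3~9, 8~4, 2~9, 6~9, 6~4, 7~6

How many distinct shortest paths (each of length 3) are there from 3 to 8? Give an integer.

1

The shortest distance is 3, and the only length-3 path is 3–9–6–8. So there is exactly 1 shortest path.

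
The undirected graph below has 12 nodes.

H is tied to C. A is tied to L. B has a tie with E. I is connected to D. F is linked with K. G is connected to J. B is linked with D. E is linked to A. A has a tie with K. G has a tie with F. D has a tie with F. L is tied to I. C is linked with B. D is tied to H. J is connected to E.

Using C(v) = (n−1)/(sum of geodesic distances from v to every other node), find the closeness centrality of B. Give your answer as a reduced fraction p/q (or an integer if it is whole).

Distances from B: A:2, C:1, D:1, E:1, F:2, G:3, H:2, I:2, J:2, K:3, L:3. Sum = 22.
n = 12, so closeness = 11/22 = 1/2.

1/2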